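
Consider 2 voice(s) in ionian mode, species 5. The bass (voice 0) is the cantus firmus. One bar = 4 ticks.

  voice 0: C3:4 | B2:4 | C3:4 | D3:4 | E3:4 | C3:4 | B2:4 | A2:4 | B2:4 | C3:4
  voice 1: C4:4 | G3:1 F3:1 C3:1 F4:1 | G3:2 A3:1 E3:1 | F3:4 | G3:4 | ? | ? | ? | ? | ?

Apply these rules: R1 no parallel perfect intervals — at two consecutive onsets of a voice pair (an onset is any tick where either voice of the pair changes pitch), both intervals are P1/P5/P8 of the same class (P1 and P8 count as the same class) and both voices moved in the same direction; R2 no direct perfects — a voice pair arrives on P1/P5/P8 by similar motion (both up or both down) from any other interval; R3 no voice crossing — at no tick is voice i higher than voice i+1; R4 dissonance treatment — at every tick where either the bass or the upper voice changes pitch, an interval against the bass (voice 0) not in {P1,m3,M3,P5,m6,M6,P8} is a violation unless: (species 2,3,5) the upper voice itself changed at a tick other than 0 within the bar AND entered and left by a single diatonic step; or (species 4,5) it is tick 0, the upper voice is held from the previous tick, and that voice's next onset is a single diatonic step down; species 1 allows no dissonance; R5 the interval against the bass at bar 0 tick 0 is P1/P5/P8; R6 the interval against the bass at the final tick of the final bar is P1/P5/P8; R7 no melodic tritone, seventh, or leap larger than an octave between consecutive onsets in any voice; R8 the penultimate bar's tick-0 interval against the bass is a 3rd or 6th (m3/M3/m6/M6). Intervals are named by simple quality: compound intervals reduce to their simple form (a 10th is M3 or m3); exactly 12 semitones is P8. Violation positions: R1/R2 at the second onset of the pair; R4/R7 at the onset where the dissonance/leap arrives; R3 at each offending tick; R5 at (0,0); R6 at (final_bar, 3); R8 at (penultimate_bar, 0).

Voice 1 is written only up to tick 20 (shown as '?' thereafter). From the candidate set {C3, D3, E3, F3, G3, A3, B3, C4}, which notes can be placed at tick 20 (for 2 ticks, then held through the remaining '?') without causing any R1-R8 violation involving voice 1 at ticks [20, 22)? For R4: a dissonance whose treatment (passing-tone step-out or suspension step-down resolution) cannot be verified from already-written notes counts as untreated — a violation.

C3: violates R2
D3: violates R4
E3: legal
F3: violates R4
G3: legal
A3: legal
B3: violates R4
C4: legal

{A3, C4, E3, G3}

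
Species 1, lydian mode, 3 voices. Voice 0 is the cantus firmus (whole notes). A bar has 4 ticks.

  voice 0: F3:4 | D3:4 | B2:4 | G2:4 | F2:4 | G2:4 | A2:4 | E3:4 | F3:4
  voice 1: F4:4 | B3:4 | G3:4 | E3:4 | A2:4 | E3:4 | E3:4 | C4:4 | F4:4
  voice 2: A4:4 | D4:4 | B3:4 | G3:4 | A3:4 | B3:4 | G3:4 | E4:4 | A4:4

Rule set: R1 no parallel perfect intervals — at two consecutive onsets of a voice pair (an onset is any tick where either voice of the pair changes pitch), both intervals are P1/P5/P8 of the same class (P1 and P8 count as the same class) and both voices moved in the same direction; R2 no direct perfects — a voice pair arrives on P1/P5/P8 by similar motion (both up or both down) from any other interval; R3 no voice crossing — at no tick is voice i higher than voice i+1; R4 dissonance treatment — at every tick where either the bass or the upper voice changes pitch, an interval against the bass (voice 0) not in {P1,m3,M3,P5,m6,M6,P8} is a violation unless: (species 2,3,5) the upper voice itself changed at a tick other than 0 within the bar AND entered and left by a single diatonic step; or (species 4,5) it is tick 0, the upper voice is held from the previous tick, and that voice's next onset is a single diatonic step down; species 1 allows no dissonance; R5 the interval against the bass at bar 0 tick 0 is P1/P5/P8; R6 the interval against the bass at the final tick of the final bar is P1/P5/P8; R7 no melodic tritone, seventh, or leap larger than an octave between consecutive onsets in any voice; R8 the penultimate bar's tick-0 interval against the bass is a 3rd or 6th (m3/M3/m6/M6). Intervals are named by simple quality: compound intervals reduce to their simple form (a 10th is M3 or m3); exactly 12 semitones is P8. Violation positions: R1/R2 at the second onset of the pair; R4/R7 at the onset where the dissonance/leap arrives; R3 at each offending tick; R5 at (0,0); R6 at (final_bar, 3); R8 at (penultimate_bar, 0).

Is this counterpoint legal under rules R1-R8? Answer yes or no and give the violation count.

No (11 violations)

bar 0: v0=F3 v1=F4 v2=A4 (M3)
bar 1: v0=D3 v1=B3 v2=D4 (P8)
bar 2: v0=B2 v1=G3 v2=B3 (P8)
bar 3: v0=G2 v1=E3 v2=G3 (P8)
bar 4: v0=F2 v1=A2 v2=A3 (M3)
bar 5: v0=G2 v1=E3 v2=B3 (M3)
bar 6: v0=A2 v1=E3 v2=G3 (m7)
bar 7: v0=E3 v1=C4 v2=E4 (P8)
bar 8: v0=F3 v1=F4 v2=A4 (M3)
  R5 @ bar0.0: opens on M3
  R2 @ bar1.0: F3/A4 M3 -> D3/D4 P8 similar
  R7 @ bar1.0: F4->B3 leap 6st
  R1 @ bar2.0: D3/D4 P8 -> B2/B3 P8 similar
  R1 @ bar3.0: B2/B3 P8 -> G2/G3 P8 similar
  R2 @ bar5.0: A2/A3 P8 -> E3/B3 P5 similar
  R4 @ bar6.0: A2/G3 m7 untreated
  R2 @ bar7.0: A2/G3 m7 -> E3/E4 P8 similar
  R8 @ bar7.0: penult P8 not 3rd/6th
  R2 @ bar8.0: E3/C4 m6 -> F3/F4 P8 similar
  R6 @ bar8.3: closes on M3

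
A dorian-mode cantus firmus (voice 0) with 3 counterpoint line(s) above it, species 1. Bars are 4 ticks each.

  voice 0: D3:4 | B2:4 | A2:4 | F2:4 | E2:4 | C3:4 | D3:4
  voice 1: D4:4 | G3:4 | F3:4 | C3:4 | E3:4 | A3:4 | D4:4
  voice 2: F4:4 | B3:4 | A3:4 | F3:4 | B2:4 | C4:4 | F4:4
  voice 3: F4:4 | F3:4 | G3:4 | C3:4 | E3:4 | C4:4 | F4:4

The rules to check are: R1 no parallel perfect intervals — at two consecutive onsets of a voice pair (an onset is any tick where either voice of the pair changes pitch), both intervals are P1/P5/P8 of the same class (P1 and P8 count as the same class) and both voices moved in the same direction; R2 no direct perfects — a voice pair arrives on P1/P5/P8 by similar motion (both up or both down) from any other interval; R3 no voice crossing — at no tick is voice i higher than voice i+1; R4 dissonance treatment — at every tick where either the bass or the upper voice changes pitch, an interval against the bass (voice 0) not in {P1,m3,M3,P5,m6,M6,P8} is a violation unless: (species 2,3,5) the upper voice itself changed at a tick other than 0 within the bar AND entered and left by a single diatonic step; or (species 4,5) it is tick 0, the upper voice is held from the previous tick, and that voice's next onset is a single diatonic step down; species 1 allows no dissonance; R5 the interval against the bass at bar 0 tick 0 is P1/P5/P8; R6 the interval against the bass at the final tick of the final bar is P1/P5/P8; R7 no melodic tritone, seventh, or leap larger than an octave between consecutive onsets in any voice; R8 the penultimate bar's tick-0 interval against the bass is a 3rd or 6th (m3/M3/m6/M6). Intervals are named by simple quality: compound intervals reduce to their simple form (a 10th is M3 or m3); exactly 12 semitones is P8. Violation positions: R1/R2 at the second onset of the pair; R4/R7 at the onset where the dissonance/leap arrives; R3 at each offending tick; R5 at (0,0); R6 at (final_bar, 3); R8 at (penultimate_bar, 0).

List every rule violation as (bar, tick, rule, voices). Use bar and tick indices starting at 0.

bar 0: v0=D3 v1=D4 v2=F4 v3=F4 downbeat m3
bar 1: v0=B2 v1=G3 v2=B3 v3=F3 downbeat TT
bar 2: v0=A2 v1=F3 v2=A3 v3=G3 downbeat m7
bar 3: v0=F2 v1=C3 v2=F3 v3=C3 downbeat P5
bar 4: v0=E2 v1=E3 v2=B2 v3=E3 downbeat P8
bar 5: v0=C3 v1=A3 v2=C4 v3=C4 downbeat P8
bar 6: v0=D3 v1=D4 v2=F4 v3=F4 downbeat m3
  -> R5 @ bar 0 tick 0 v(0, 2): opens on m3
  -> R5 @ bar 0 tick 0 v(0, 3): opens on m3
  -> R2 @ bar 1 tick 0 v(0, 2): D3/F4 m3 -> B2/B3 P8 similar
  -> R3 @ bar 1 tick 0 v(2, 3): B3 above F3
  -> R4 @ bar 1 tick 0 v(0, 3): B2/F3 TT untreated
  -> R7 @ bar 1 tick 0 v(2,): F4->B3 leap 6st
  -> R3 @ bar 1 tick 1 v(2, 3): B3 above F3
  -> R3 @ bar 1 tick 2 v(2, 3): B3 above F3
  -> R3 @ bar 1 tick 3 v(2, 3): B3 above F3
  -> R1 @ bar 2 tick 0 v(0, 2): B2/B3 P8 -> A2/A3 P8 similar
  -> R3 @ bar 2 tick 0 v(2, 3): A3 above G3
  -> R4 @ bar 2 tick 0 v(0, 3): A2/G3 m7 untreated
  -> R3 @ bar 2 tick 1 v(2, 3): A3 above G3
  -> R3 @ bar 2 tick 2 v(2, 3): A3 above G3
  -> R3 @ bar 2 tick 3 v(2, 3): A3 above G3
  -> R1 @ bar 3 tick 0 v(0, 2): A2/A3 P8 -> F2/F3 P8 similar
  -> R2 @ bar 3 tick 0 v(0, 1): A2/F3 m6 -> F2/C3 P5 similar
  -> R2 @ bar 3 tick 0 v(0, 3): A2/G3 m7 -> F2/C3 P5 similar
  -> R2 @ bar 3 tick 0 v(1, 3): F3/G3 M2 -> C3/C3 P1 similar
  -> R3 @ bar 3 tick 0 v(2, 3): F3 above C3
  -> R3 @ bar 3 tick 1 v(2, 3): F3 above C3
  -> R3 @ bar 3 tick 2 v(2, 3): F3 above C3
  -> R3 @ bar 3 tick 3 v(2, 3): F3 above C3
  -> R1 @ bar 4 tick 0 v(1, 3): C3/C3 P1 -> E3/E3 P1 similar
  -> R2 @ bar 4 tick 0 v(0, 2): F2/F3 P8 -> E2/B2 P5 similar
  -> R3 @ bar 4 tick 0 v(1, 2): E3 above B2
  -> R7 @ bar 4 tick 0 v(2,): F3->B2 leap 6st
  -> R3 @ bar 4 tick 1 v(1, 2): E3 above B2
  -> R3 @ bar 4 tick 2 v(1, 2): E3 above B2
  -> R3 @ bar 4 tick 3 v(1, 2): E3 above B2
  -> R1 @ bar 5 tick 0 v(0, 3): E2/E3 P8 -> C3/C4 P8 similar
  -> R2 @ bar 5 tick 0 v(0, 2): E2/B2 P5 -> C3/C4 P8 similar
  -> R2 @ bar 5 tick 0 v(2, 3): B2/E3 P4 -> C4/C4 P1 similar
  -> R7 @ bar 5 tick 0 v(2,): B2->C4 leap 13st
  -> R8 @ bar 5 tick 0 v(0, 2): penult P8 not 3rd/6th
  -> R8 @ bar 5 tick 0 v(0, 3): penult P8 not 3rd/6th
  -> R1 @ bar 6 tick 0 v(2, 3): C4/C4 P1 -> F4/F4 P1 similar
  -> R2 @ bar 6 tick 0 v(0, 1): C3/A3 M6 -> D3/D4 P8 similar
  -> R6 @ bar 6 tick 3 v(0, 2): closes on m3
  -> R6 @ bar 6 tick 3 v(0, 3): closes on m3

(0, 0, R5, (0, 2))
(0, 0, R5, (0, 3))
(1, 0, R2, (0, 2))
(1, 0, R3, (2, 3))
(1, 0, R4, (0, 3))
(1, 0, R7, (2,))
(1, 1, R3, (2, 3))
(1, 2, R3, (2, 3))
(1, 3, R3, (2, 3))
(2, 0, R1, (0, 2))
(2, 0, R3, (2, 3))
(2, 0, R4, (0, 3))
(2, 1, R3, (2, 3))
(2, 2, R3, (2, 3))
(2, 3, R3, (2, 3))
(3, 0, R1, (0, 2))
(3, 0, R2, (0, 1))
(3, 0, R2, (0, 3))
(3, 0, R2, (1, 3))
(3, 0, R3, (2, 3))
(3, 1, R3, (2, 3))
(3, 2, R3, (2, 3))
(3, 3, R3, (2, 3))
(4, 0, R1, (1, 3))
(4, 0, R2, (0, 2))
(4, 0, R3, (1, 2))
(4, 0, R7, (2,))
(4, 1, R3, (1, 2))
(4, 2, R3, (1, 2))
(4, 3, R3, (1, 2))
(5, 0, R1, (0, 3))
(5, 0, R2, (0, 2))
(5, 0, R2, (2, 3))
(5, 0, R7, (2,))
(5, 0, R8, (0, 2))
(5, 0, R8, (0, 3))
(6, 0, R1, (2, 3))
(6, 0, R2, (0, 1))
(6, 3, R6, (0, 2))
(6, 3, R6, (0, 3))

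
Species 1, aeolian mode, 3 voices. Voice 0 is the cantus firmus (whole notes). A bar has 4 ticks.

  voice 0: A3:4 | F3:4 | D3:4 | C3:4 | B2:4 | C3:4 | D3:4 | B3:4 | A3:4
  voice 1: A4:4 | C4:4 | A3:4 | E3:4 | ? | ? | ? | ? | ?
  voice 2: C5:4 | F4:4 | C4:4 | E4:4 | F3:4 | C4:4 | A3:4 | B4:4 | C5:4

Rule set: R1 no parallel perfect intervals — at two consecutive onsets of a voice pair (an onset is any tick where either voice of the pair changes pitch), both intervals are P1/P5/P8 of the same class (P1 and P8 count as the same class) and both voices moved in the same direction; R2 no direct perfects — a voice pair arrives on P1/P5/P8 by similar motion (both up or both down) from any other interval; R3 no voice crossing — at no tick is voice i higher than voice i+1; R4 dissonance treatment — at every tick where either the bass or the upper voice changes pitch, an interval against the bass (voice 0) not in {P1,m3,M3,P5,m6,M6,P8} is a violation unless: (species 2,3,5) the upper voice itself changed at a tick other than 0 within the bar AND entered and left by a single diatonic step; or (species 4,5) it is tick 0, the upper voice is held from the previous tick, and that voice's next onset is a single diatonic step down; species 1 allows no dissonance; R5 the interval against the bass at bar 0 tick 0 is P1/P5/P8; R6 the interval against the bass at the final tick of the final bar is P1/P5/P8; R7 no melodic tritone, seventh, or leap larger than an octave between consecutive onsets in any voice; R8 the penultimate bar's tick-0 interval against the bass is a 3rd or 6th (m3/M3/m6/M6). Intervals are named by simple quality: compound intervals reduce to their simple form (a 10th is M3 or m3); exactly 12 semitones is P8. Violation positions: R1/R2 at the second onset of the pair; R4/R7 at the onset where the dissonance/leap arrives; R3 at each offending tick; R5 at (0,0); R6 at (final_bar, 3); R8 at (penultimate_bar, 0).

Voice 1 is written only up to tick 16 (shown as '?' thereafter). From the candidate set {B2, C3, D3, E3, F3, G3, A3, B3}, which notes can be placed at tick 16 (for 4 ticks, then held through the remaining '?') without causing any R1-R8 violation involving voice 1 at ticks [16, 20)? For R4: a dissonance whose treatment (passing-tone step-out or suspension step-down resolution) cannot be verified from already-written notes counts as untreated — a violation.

{D3}

B2: violates R2
C3: violates R4
D3: legal
E3: violates R4
F3: violates R4
G3: violates R3
A3: violates R3,R4
B3: violates R3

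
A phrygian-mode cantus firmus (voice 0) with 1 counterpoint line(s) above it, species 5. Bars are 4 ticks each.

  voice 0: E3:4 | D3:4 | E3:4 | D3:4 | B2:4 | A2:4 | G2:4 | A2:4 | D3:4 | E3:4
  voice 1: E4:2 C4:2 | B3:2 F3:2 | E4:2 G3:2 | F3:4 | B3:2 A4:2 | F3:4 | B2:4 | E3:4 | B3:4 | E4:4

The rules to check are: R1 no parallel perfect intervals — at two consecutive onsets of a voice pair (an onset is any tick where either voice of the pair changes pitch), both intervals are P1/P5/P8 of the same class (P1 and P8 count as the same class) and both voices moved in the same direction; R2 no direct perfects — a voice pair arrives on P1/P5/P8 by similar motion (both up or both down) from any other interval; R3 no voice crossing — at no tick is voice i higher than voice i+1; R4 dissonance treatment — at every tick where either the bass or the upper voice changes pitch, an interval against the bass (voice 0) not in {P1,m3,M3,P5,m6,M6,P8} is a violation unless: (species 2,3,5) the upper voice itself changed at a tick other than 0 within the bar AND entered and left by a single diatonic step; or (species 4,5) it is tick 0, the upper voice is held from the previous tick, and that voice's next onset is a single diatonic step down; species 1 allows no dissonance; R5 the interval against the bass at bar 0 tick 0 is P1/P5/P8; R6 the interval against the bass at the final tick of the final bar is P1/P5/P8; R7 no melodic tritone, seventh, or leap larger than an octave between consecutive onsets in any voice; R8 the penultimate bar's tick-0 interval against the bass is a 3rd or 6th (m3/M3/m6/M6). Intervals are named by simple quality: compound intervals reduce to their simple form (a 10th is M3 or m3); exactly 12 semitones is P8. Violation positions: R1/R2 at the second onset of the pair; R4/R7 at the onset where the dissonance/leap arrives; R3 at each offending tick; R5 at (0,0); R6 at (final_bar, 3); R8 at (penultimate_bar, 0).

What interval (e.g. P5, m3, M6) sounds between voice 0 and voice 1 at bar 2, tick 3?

m3

voice 0=E3 voice 1=G3 -> m3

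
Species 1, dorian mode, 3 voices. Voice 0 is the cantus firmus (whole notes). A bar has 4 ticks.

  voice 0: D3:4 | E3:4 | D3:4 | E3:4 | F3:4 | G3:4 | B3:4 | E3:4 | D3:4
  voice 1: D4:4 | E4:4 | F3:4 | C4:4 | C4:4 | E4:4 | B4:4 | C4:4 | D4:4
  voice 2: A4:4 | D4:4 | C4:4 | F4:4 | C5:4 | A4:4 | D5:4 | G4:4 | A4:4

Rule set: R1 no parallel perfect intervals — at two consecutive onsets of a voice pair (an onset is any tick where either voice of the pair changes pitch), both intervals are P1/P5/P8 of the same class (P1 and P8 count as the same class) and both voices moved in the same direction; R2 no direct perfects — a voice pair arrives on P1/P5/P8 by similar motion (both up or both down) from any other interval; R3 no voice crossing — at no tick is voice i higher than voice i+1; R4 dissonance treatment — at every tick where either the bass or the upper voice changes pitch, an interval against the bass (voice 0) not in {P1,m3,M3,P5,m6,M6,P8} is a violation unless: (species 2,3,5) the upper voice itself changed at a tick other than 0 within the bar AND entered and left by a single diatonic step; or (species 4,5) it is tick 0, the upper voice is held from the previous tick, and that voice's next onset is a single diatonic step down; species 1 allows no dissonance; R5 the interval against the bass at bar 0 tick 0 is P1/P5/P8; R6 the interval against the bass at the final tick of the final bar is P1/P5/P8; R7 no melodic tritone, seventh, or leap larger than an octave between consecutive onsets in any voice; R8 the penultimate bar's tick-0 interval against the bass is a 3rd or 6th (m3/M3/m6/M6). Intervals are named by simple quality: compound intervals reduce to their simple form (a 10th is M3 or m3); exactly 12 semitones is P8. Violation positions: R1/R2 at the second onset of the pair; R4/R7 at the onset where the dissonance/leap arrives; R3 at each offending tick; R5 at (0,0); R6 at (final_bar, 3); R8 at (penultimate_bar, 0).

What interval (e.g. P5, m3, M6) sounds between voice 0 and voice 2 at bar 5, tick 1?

M2

voice 0=G3 voice 2=A4 -> M2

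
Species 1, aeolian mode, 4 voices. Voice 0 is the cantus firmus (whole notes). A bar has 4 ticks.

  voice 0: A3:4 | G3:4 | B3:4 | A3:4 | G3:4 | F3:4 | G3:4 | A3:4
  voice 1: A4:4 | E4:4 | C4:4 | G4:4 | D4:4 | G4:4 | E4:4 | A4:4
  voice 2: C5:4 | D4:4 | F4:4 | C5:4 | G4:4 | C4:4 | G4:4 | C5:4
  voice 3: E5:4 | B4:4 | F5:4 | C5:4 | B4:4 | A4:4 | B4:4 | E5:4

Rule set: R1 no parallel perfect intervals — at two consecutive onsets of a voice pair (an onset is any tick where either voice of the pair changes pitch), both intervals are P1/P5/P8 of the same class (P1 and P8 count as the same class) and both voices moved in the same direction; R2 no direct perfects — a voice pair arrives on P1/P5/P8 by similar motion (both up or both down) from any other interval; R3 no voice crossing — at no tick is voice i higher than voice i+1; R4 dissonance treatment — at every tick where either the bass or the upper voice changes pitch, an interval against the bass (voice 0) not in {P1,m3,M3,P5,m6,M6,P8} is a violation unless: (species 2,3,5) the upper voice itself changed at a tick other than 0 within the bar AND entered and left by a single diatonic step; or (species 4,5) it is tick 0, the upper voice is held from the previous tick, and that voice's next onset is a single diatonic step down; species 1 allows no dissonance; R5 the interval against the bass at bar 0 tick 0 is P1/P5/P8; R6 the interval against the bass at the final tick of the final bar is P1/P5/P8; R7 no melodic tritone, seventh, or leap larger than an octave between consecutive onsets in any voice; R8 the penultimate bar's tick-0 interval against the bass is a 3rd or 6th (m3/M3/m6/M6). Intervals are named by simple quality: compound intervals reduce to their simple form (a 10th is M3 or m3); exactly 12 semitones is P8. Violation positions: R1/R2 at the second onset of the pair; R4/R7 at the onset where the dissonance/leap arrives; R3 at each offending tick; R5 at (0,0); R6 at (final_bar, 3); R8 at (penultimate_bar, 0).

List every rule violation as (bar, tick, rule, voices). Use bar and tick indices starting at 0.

bar 0: v0=A3 v1=A4 v2=C5 v3=E5 downbeat P5
bar 1: v0=G3 v1=E4 v2=D4 v3=B4 downbeat M3
bar 2: v0=B3 v1=C4 v2=F4 v3=F5 downbeat TT
bar 3: v0=A3 v1=G4 v2=C5 v3=C5 downbeat m3
bar 4: v0=G3 v1=D4 v2=G4 v3=B4 downbeat M3
bar 5: v0=F3 v1=G4 v2=C4 v3=A4 downbeat M3
bar 6: v0=G3 v1=E4 v2=G4 v3=B4 downbeat M3
bar 7: v0=A3 v1=A4 v2=C5 v3=E5 downbeat P5
  -> R5 @ bar 0 tick 0 v(0, 2): opens on m3
  -> R1 @ bar 1 tick 0 v(1, 3): A4/E5 P5 -> E4/B4 P5 similar
  -> R2 @ bar 1 tick 0 v(0, 2): A3/C5 m3 -> G3/D4 P5 similar
  -> R3 @ bar 1 tick 0 v(1, 2): E4 above D4
  -> R7 @ bar 1 tick 0 v(2,): C5->D4 leap 10st
  -> R3 @ bar 1 tick 1 v(1, 2): E4 above D4
  -> R3 @ bar 1 tick 2 v(1, 2): E4 above D4
  -> R3 @ bar 1 tick 3 v(1, 2): E4 above D4
  -> R2 @ bar 2 tick 0 v(2, 3): D4/B4 M6 -> F4/F5 P8 similar
  -> R4 @ bar 2 tick 0 v(0, 1): B3/C4 m2 untreated
  -> R4 @ bar 2 tick 0 v(0, 2): B3/F4 TT untreated
  -> R4 @ bar 2 tick 0 v(0, 3): B3/F5 TT untreated
  -> R7 @ bar 2 tick 0 v(3,): B4->F5 leap 6st
  -> R4 @ bar 3 tick 0 v(0, 1): A3/G4 m7 untreated
  -> R2 @ bar 4 tick 0 v(0, 1): A3/G4 m7 -> G3/D4 P5 similar
  -> R2 @ bar 4 tick 0 v(0, 2): A3/C5 m3 -> G3/G4 P8 similar
  -> R2 @ bar 5 tick 0 v(0, 2): G3/G4 P8 -> F3/C4 P5 similar
  -> R3 @ bar 5 tick 0 v(1, 2): G4 above C4
  -> R4 @ bar 5 tick 0 v(0, 1): F3/G4 M2 untreated
  -> R3 @ bar 5 tick 1 v(1, 2): G4 above C4
  -> R3 @ bar 5 tick 2 v(1, 2): G4 above C4
  -> R3 @ bar 5 tick 3 v(1, 2): G4 above C4
  -> R2 @ bar 6 tick 0 v(0, 2): F3/C4 P5 -> G3/G4 P8 similar
  -> R8 @ bar 6 tick 0 v(0, 2): penult P8 not 3rd/6th
  -> R1 @ bar 7 tick 0 v(1, 3): E4/B4 P5 -> A4/E5 P5 similar
  -> R2 @ bar 7 tick 0 v(0, 1): G3/E4 M6 -> A3/A4 P8 similar
  -> R2 @ bar 7 tick 0 v(0, 3): G3/B4 M3 -> A3/E5 P5 similar
  -> R6 @ bar 7 tick 3 v(0, 2): closes on m3

(0, 0, R5, (0, 2))
(1, 0, R1, (1, 3))
(1, 0, R2, (0, 2))
(1, 0, R3, (1, 2))
(1, 0, R7, (2,))
(1, 1, R3, (1, 2))
(1, 2, R3, (1, 2))
(1, 3, R3, (1, 2))
(2, 0, R2, (2, 3))
(2, 0, R4, (0, 1))
(2, 0, R4, (0, 2))
(2, 0, R4, (0, 3))
(2, 0, R7, (3,))
(3, 0, R4, (0, 1))
(4, 0, R2, (0, 1))
(4, 0, R2, (0, 2))
(5, 0, R2, (0, 2))
(5, 0, R3, (1, 2))
(5, 0, R4, (0, 1))
(5, 1, R3, (1, 2))
(5, 2, R3, (1, 2))
(5, 3, R3, (1, 2))
(6, 0, R2, (0, 2))
(6, 0, R8, (0, 2))
(7, 0, R1, (1, 3))
(7, 0, R2, (0, 1))
(7, 0, R2, (0, 3))
(7, 3, R6, (0, 2))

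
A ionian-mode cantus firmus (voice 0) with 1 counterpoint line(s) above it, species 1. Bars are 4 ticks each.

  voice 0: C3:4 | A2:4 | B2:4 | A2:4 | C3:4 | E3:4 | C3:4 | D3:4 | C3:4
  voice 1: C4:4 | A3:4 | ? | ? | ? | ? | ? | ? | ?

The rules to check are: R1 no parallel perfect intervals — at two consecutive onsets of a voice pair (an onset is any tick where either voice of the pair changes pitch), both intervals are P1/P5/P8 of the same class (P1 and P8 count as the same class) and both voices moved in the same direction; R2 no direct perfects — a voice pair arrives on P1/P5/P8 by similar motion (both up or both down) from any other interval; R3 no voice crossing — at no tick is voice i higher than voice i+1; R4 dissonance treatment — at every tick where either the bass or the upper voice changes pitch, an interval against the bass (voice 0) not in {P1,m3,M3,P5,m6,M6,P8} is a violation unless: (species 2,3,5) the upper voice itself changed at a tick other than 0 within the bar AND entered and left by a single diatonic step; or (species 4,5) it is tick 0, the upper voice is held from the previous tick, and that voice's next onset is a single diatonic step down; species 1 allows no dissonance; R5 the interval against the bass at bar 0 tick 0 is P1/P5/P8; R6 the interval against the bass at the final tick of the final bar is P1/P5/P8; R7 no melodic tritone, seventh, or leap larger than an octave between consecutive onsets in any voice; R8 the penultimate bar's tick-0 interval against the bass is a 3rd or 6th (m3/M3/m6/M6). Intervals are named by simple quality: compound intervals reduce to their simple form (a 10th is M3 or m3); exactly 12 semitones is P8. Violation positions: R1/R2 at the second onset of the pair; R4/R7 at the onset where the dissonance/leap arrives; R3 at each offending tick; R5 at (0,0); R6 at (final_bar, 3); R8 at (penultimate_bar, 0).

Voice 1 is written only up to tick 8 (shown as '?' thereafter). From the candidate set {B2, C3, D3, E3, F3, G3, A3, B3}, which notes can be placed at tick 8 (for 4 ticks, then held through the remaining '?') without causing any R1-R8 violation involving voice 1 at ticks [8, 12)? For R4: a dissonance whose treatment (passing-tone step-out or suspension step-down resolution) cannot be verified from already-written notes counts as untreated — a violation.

B2: violates R7
C3: violates R4
D3: legal
E3: violates R4
F3: violates R4
G3: legal
A3: violates R4
B3: violates R1

{D3, G3}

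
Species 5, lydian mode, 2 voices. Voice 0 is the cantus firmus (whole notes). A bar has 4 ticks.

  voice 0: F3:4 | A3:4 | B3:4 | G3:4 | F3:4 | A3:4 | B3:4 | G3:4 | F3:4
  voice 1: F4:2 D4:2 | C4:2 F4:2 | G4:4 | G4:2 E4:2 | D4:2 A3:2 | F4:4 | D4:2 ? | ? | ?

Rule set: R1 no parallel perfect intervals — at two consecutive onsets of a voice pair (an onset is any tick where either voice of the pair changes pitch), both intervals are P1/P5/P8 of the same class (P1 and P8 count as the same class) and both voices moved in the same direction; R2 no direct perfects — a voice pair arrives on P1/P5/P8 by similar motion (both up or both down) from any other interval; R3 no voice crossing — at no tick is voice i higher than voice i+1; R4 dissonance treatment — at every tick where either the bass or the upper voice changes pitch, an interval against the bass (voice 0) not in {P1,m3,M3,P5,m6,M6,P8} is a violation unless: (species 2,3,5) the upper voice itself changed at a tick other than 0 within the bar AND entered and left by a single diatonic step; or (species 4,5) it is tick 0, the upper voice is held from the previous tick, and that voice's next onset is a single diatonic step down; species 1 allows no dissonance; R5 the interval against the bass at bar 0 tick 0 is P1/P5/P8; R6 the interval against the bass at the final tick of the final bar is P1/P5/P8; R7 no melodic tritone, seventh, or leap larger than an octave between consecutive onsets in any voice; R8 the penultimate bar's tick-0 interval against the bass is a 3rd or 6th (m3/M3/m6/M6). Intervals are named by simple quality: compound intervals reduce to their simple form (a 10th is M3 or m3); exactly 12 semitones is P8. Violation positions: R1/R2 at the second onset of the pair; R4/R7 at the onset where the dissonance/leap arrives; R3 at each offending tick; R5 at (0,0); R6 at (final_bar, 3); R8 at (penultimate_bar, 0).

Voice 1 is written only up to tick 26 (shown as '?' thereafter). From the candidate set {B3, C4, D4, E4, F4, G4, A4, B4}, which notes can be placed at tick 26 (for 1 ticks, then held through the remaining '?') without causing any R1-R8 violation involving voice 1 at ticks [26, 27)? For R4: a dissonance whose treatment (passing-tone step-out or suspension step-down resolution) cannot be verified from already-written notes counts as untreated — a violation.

{B3, B4, D4, G4}

B3: legal
C4: violates R4
D4: legal
E4: violates R4
F4: violates R4
G4: legal
A4: violates R4
B4: legal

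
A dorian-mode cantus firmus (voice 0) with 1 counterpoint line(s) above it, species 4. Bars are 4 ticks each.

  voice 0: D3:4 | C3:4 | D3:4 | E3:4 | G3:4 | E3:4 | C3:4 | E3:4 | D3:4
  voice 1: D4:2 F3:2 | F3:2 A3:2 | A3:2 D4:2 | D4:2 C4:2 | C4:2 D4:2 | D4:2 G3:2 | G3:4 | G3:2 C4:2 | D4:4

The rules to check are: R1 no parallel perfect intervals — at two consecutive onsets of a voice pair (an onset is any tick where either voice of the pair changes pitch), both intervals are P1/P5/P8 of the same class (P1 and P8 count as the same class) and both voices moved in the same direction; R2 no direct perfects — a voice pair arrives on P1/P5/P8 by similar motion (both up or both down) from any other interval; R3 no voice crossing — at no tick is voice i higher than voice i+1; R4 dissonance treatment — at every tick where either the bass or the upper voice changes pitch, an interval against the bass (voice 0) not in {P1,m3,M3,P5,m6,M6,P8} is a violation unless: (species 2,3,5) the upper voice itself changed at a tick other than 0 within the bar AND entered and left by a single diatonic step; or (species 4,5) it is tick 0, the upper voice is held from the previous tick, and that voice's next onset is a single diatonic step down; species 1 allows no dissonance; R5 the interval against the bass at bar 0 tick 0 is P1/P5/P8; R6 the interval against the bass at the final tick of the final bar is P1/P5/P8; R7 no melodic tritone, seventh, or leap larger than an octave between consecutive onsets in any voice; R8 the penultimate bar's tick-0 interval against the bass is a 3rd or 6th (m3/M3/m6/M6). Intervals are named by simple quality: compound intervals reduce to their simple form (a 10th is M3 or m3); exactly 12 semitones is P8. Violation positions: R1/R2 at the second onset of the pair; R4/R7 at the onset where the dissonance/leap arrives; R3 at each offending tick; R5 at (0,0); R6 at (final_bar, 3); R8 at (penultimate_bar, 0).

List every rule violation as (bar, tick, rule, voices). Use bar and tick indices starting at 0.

(1, 0, R4, (0, 1))
(4, 0, R4, (0, 1))
(5, 0, R4, (0, 1))

bar 0: v0=D3 v1=D4 downbeat P8
bar 1: v0=C3 v1=F3 downbeat P4
bar 2: v0=D3 v1=A3 downbeat P5
bar 3: v0=E3 v1=D4 downbeat m7
bar 4: v0=G3 v1=C4 downbeat P4
bar 5: v0=E3 v1=D4 downbeat m7
bar 6: v0=C3 v1=G3 downbeat P5
bar 7: v0=E3 v1=G3 downbeat m3
bar 8: v0=D3 v1=D4 downbeat P8
  -> R4 @ bar 1 tick 0 v(0, 1): C3/F3 P4 untreated
  -> R4 @ bar 4 tick 0 v(0, 1): G3/C4 P4 untreated
  -> R4 @ bar 5 tick 0 v(0, 1): E3/D4 m7 untreated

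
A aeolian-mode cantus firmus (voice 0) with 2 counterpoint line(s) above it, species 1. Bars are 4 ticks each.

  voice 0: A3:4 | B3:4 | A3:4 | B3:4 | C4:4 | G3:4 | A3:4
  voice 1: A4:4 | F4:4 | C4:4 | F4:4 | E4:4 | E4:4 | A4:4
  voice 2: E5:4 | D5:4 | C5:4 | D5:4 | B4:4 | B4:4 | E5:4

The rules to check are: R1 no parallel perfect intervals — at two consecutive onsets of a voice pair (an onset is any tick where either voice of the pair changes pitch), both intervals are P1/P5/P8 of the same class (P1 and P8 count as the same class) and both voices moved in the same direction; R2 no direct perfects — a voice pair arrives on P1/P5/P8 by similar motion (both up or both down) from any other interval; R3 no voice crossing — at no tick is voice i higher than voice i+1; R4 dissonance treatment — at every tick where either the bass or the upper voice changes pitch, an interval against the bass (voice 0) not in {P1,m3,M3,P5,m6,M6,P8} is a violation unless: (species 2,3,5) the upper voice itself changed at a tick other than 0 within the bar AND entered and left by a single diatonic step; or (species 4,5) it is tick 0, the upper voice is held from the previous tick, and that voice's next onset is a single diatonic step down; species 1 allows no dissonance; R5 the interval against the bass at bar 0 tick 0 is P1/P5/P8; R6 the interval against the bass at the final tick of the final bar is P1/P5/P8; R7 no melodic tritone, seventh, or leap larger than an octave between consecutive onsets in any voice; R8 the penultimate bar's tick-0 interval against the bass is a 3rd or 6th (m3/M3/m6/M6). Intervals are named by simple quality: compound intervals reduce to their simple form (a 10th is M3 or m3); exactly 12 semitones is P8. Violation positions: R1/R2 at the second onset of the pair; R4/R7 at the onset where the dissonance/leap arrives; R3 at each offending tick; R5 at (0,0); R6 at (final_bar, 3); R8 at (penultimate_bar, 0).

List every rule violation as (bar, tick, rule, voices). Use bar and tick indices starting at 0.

(1, 0, R4, (0, 1))
(2, 0, R2, (1, 2))
(3, 0, R4, (0, 1))
(4, 0, R2, (1, 2))
(4, 0, R4, (0, 2))
(6, 0, R1, (1, 2))
(6, 0, R2, (0, 1))
(6, 0, R2, (0, 2))

bar 0: v0=A3 v1=A4 v2=E5 downbeat P5
bar 1: v0=B3 v1=F4 v2=D5 downbeat m3
bar 2: v0=A3 v1=C4 v2=C5 downbeat m3
bar 3: v0=B3 v1=F4 v2=D5 downbeat m3
bar 4: v0=C4 v1=E4 v2=B4 downbeat M7
bar 5: v0=G3 v1=E4 v2=B4 downbeat M3
bar 6: v0=A3 v1=A4 v2=E5 downbeat P5
  -> R4 @ bar 1 tick 0 v(0, 1): B3/F4 TT untreated
  -> R2 @ bar 2 tick 0 v(1, 2): F4/D5 M6 -> C4/C5 P8 similar
  -> R4 @ bar 3 tick 0 v(0, 1): B3/F4 TT untreated
  -> R2 @ bar 4 tick 0 v(1, 2): F4/D5 M6 -> E4/B4 P5 similar
  -> R4 @ bar 4 tick 0 v(0, 2): C4/B4 M7 untreated
  -> R1 @ bar 6 tick 0 v(1, 2): E4/B4 P5 -> A4/E5 P5 similar
  -> R2 @ bar 6 tick 0 v(0, 1): G3/E4 M6 -> A3/A4 P8 similar
  -> R2 @ bar 6 tick 0 v(0, 2): G3/B4 M3 -> A3/E5 P5 similar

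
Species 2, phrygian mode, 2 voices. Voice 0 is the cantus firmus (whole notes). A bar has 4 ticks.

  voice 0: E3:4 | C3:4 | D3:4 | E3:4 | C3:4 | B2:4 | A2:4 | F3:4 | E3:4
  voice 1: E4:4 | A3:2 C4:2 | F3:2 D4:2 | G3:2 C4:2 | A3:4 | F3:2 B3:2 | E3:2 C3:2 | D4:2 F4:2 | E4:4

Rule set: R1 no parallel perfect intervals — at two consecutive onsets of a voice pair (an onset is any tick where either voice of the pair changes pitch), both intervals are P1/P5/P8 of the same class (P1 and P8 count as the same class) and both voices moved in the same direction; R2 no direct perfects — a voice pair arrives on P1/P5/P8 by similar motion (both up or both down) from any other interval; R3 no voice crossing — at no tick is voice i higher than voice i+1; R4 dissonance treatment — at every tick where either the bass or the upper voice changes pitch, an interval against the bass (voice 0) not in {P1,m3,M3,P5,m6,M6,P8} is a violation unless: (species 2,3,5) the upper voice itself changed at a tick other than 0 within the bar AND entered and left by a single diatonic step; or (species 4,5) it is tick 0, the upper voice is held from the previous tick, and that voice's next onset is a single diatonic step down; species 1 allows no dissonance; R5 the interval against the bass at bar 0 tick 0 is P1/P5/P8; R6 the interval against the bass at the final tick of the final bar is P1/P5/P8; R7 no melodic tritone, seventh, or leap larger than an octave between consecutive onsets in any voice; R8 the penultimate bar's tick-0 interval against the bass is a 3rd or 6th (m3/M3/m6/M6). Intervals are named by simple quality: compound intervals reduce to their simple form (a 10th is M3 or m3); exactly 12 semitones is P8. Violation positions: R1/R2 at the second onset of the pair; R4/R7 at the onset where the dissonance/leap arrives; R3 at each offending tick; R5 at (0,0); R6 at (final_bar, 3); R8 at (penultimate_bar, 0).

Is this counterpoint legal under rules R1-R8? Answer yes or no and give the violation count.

bar 0: v0=E3 v1=E4 (P8)
bar 1: v0=C3 v1=A3 (M6)
bar 2: v0=D3 v1=F3 (m3)
bar 3: v0=E3 v1=G3 (m3)
bar 4: v0=C3 v1=A3 (M6)
bar 5: v0=B2 v1=F3 (TT)
bar 6: v0=A2 v1=E3 (P5)
bar 7: v0=F3 v1=D4 (M6)
bar 8: v0=E3 v1=E4 (P8)
  R4 @ bar5.0: B2/F3 TT untreated
  R7 @ bar5.2: F3->B3 leap 6st
  R2 @ bar6.0: B2/B3 P8 -> A2/E3 P5 similar
  R7 @ bar7.0: C3->D4 leap 14st
  R1 @ bar8.0: F3/F4 P8 -> E3/E4 P8 similar

No (5 violations)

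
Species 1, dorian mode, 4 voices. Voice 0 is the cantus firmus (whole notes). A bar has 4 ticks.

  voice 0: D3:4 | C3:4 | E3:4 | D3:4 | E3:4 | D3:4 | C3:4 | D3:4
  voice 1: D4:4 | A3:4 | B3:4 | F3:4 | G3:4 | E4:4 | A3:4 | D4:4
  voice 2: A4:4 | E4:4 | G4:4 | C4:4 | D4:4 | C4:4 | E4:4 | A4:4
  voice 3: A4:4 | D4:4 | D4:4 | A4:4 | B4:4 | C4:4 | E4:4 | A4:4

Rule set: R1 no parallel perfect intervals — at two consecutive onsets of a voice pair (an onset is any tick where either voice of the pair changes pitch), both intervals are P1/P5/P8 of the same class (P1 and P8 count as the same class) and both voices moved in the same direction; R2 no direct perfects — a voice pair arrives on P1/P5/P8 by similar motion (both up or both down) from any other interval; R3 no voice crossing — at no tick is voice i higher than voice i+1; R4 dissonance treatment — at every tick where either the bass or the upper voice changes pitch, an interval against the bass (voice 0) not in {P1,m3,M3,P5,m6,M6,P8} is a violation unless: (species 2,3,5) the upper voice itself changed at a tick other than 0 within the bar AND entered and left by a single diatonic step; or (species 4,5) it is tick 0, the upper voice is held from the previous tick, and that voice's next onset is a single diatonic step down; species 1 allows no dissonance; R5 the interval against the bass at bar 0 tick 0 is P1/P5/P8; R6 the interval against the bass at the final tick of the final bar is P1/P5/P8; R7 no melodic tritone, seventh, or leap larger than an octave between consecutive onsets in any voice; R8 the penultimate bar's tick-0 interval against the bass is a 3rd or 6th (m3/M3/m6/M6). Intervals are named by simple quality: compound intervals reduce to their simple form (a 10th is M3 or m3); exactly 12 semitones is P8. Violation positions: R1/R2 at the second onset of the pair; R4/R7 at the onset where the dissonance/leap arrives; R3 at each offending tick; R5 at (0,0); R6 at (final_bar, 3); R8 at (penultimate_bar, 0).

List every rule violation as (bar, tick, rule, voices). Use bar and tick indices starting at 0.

bar 0: v0=D3 v1=D4 v2=A4 v3=A4 downbeat P5
bar 1: v0=C3 v1=A3 v2=E4 v3=D4 downbeat M2
bar 2: v0=E3 v1=B3 v2=G4 v3=D4 downbeat m7
bar 3: v0=D3 v1=F3 v2=C4 v3=A4 downbeat P5
bar 4: v0=E3 v1=G3 v2=D4 v3=B4 downbeat P5
bar 5: v0=D3 v1=E4 v2=C4 v3=C4 downbeat m7
bar 6: v0=C3 v1=A3 v2=E4 v3=E4 downbeat M3
bar 7: v0=D3 v1=D4 v2=A4 v3=A4 downbeat P5
  -> R1 @ bar 1 tick 0 v(1, 2): D4/A4 P5 -> A3/E4 P5 similar
  -> R3 @ bar 1 tick 0 v(2, 3): E4 above D4
  -> R4 @ bar 1 tick 0 v(0, 3): C3/D4 M2 untreated
  -> R3 @ bar 1 tick 1 v(2, 3): E4 above D4
  -> R3 @ bar 1 tick 2 v(2, 3): E4 above D4
  -> R3 @ bar 1 tick 3 v(2, 3): E4 above D4
  -> R2 @ bar 2 tick 0 v(0, 1): C3/A3 M6 -> E3/B3 P5 similar
  -> R3 @ bar 2 tick 0 v(2, 3): G4 above D4
  -> R4 @ bar 2 tick 0 v(0, 3): E3/D4 m7 untreated
  -> R3 @ bar 2 tick 1 v(2, 3): G4 above D4
  -> R3 @ bar 2 tick 2 v(2, 3): G4 above D4
  -> R3 @ bar 2 tick 3 v(2, 3): G4 above D4
  -> R2 @ bar 3 tick 0 v(1, 2): B3/G4 m6 -> F3/C4 P5 similar
  -> R4 @ bar 3 tick 0 v(0, 2): D3/C4 m7 untreated
  -> R7 @ bar 3 tick 0 v(1,): B3->F3 leap 6st
  -> R1 @ bar 4 tick 0 v(0, 3): D3/A4 P5 -> E3/B4 P5 similar
  -> R1 @ bar 4 tick 0 v(1, 2): F3/C4 P5 -> G3/D4 P5 similar
  -> R4 @ bar 4 tick 0 v(0, 2): E3/D4 m7 untreated
  -> R2 @ bar 5 tick 0 v(2, 3): D4/B4 M6 -> C4/C4 P1 similar
  -> R3 @ bar 5 tick 0 v(1, 2): E4 above C4
  -> R4 @ bar 5 tick 0 v(0, 1): D3/E4 M2 untreated
  -> R4 @ bar 5 tick 0 v(0, 2): D3/C4 m7 untreated
  -> R4 @ bar 5 tick 0 v(0, 3): D3/C4 m7 untreated
  -> R7 @ bar 5 tick 0 v(3,): B4->C4 leap 11st
  -> R3 @ bar 5 tick 1 v(1, 2): E4 above C4
  -> R3 @ bar 5 tick 2 v(1, 2): E4 above C4
  -> R3 @ bar 5 tick 3 v(1, 2): E4 above C4
  -> R1 @ bar 6 tick 0 v(2, 3): C4/C4 P1 -> E4/E4 P1 similar
  -> R1 @ bar 7 tick 0 v(1, 2): A3/E4 P5 -> D4/A4 P5 similar
  -> R1 @ bar 7 tick 0 v(1, 3): A3/E4 P5 -> D4/A4 P5 similar
  -> R1 @ bar 7 tick 0 v(2, 3): E4/E4 P1 -> A4/A4 P1 similar
  -> R2 @ bar 7 tick 0 v(0, 1): C3/A3 M6 -> D3/D4 P8 similar
  -> R2 @ bar 7 tick 0 v(0, 2): C3/E4 M3 -> D3/A4 P5 similar
  -> R2 @ bar 7 tick 0 v(0, 3): C3/E4 M3 -> D3/A4 P5 similar

(1, 0, R1, (1, 2))
(1, 0, R3, (2, 3))
(1, 0, R4, (0, 3))
(1, 1, R3, (2, 3))
(1, 2, R3, (2, 3))
(1, 3, R3, (2, 3))
(2, 0, R2, (0, 1))
(2, 0, R3, (2, 3))
(2, 0, R4, (0, 3))
(2, 1, R3, (2, 3))
(2, 2, R3, (2, 3))
(2, 3, R3, (2, 3))
(3, 0, R2, (1, 2))
(3, 0, R4, (0, 2))
(3, 0, R7, (1,))
(4, 0, R1, (0, 3))
(4, 0, R1, (1, 2))
(4, 0, R4, (0, 2))
(5, 0, R2, (2, 3))
(5, 0, R3, (1, 2))
(5, 0, R4, (0, 1))
(5, 0, R4, (0, 2))
(5, 0, R4, (0, 3))
(5, 0, R7, (3,))
(5, 1, R3, (1, 2))
(5, 2, R3, (1, 2))
(5, 3, R3, (1, 2))
(6, 0, R1, (2, 3))
(7, 0, R1, (1, 2))
(7, 0, R1, (1, 3))
(7, 0, R1, (2, 3))
(7, 0, R2, (0, 1))
(7, 0, R2, (0, 2))
(7, 0, R2, (0, 3))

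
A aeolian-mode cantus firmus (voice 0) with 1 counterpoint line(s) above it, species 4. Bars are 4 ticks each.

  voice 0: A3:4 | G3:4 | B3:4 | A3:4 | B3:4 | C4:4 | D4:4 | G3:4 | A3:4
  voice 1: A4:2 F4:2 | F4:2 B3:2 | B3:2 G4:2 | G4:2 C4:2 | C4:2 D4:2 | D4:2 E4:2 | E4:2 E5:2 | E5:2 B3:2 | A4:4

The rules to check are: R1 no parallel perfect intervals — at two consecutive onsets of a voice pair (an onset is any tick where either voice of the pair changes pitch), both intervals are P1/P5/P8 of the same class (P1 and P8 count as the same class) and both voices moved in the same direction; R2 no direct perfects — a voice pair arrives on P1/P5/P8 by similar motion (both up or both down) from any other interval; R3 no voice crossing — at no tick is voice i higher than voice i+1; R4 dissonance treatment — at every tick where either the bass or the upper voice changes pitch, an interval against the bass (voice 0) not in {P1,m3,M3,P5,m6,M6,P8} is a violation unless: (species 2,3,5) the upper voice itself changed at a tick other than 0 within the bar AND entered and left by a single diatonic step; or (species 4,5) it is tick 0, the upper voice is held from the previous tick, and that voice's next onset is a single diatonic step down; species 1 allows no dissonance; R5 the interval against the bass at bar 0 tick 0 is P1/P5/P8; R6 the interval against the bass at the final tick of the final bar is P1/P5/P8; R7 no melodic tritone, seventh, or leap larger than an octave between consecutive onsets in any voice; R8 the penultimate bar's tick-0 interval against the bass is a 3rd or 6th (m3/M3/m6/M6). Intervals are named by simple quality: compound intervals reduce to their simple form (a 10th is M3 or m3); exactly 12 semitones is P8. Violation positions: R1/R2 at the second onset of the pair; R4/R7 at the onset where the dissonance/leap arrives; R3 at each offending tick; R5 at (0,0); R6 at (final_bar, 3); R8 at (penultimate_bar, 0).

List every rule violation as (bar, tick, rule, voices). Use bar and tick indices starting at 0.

(1, 0, R4, (0, 1))
(1, 2, R7, (1,))
(3, 0, R4, (0, 1))
(4, 0, R4, (0, 1))
(5, 0, R4, (0, 1))
(6, 0, R4, (0, 1))
(6, 2, R4, (0, 1))
(7, 2, R7, (1,))
(8, 0, R2, (0, 1))
(8, 0, R7, (1,))

bar 0: v0=A3 v1=A4 downbeat P8
bar 1: v0=G3 v1=F4 downbeat m7
bar 2: v0=B3 v1=B3 downbeat P1
bar 3: v0=A3 v1=G4 downbeat m7
bar 4: v0=B3 v1=C4 downbeat m2
bar 5: v0=C4 v1=D4 downbeat M2
bar 6: v0=D4 v1=E4 downbeat M2
bar 7: v0=G3 v1=E5 downbeat M6
bar 8: v0=A3 v1=A4 downbeat P8
  -> R4 @ bar 1 tick 0 v(0, 1): G3/F4 m7 untreated
  -> R7 @ bar 1 tick 2 v(1,): F4->B3 leap 6st
  -> R4 @ bar 3 tick 0 v(0, 1): A3/G4 m7 untreated
  -> R4 @ bar 4 tick 0 v(0, 1): B3/C4 m2 untreated
  -> R4 @ bar 5 tick 0 v(0, 1): C4/D4 M2 untreated
  -> R4 @ bar 6 tick 0 v(0, 1): D4/E4 M2 untreated
  -> R4 @ bar 6 tick 2 v(0, 1): D4/E5 M2 untreated
  -> R7 @ bar 7 tick 2 v(1,): E5->B3 leap 17st
  -> R2 @ bar 8 tick 0 v(0, 1): G3/B3 M3 -> A3/A4 P8 similar
  -> R7 @ bar 8 tick 0 v(1,): B3->A4 leap 10st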